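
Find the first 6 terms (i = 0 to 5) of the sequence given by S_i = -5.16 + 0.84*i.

This is an arithmetic sequence.
i=0: S_0 = -5.16 + 0.84*0 = -5.16
i=1: S_1 = -5.16 + 0.84*1 = -4.32
i=2: S_2 = -5.16 + 0.84*2 = -3.48
i=3: S_3 = -5.16 + 0.84*3 = -2.64
i=4: S_4 = -5.16 + 0.84*4 = -1.8
i=5: S_5 = -5.16 + 0.84*5 = -0.96
The first 6 terms are: [-5.16, -4.32, -3.48, -2.64, -1.8, -0.96]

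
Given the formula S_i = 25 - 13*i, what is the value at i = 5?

S_5 = 25 + -13*5 = 25 + -65 = -40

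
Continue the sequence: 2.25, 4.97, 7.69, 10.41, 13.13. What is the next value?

Differences: 4.97 - 2.25 = 2.72
This is an arithmetic sequence with common difference d = 2.72.
Next term = 13.13 + 2.72 = 15.85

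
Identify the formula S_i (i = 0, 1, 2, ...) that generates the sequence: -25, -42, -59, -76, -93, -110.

Check differences: -42 - -25 = -17
-59 - -42 = -17
Common difference d = -17.
First term a = -25.
Formula: S_i = -25 - 17*i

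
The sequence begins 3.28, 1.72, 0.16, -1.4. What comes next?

Differences: 1.72 - 3.28 = -1.56
This is an arithmetic sequence with common difference d = -1.56.
Next term = -1.4 + -1.56 = -2.96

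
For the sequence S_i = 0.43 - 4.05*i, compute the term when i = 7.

S_7 = 0.43 + -4.05*7 = 0.43 + -28.35 = -27.92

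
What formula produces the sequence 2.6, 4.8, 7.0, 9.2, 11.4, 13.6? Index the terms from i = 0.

Check differences: 4.8 - 2.6 = 2.2
7.0 - 4.8 = 2.2
Common difference d = 2.2.
First term a = 2.6.
Formula: S_i = 2.60 + 2.20*i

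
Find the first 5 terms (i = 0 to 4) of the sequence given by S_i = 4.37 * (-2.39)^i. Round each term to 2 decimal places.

This is a geometric sequence.
i=0: S_0 = 4.37 * (-2.39)^0 = 4.37
i=1: S_1 = 4.37 * (-2.39)^1 ≈ -10.44
i=2: S_2 = 4.37 * (-2.39)^2 ≈ 24.96
i=3: S_3 = 4.37 * (-2.39)^3 ≈ -59.66
i=4: S_4 = 4.37 * (-2.39)^4 ≈ 142.58
The first 5 terms are: [4.37, -10.44, 24.96, -59.66, 142.58]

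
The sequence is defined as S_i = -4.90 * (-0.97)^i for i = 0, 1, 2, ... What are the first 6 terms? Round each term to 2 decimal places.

This is a geometric sequence.
i=0: S_0 = -4.9 * (-0.97)^0 = -4.9
i=1: S_1 = -4.9 * (-0.97)^1 ≈ 4.75
i=2: S_2 = -4.9 * (-0.97)^2 ≈ -4.61
i=3: S_3 = -4.9 * (-0.97)^3 ≈ 4.47
i=4: S_4 = -4.9 * (-0.97)^4 ≈ -4.34
i=5: S_5 = -4.9 * (-0.97)^5 ≈ 4.21
The first 6 terms are: [-4.9, 4.75, -4.61, 4.47, -4.34, 4.21]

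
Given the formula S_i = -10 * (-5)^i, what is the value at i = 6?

S_6 = -10 * (-5)^6 = -10 * 15625 = -156250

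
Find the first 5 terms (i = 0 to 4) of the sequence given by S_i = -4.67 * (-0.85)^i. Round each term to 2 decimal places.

This is a geometric sequence.
i=0: S_0 = -4.67 * (-0.85)^0 = -4.67
i=1: S_1 = -4.67 * (-0.85)^1 ≈ 3.97
i=2: S_2 = -4.67 * (-0.85)^2 ≈ -3.37
i=3: S_3 = -4.67 * (-0.85)^3 ≈ 2.87
i=4: S_4 = -4.67 * (-0.85)^4 ≈ -2.44
The first 5 terms are: [-4.67, 3.97, -3.37, 2.87, -2.44]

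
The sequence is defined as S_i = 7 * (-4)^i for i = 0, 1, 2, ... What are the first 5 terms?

This is a geometric sequence.
i=0: S_0 = 7 * (-4)^0 = 7
i=1: S_1 = 7 * (-4)^1 = -28
i=2: S_2 = 7 * (-4)^2 = 112
i=3: S_3 = 7 * (-4)^3 = -448
i=4: S_4 = 7 * (-4)^4 = 1792
The first 5 terms are: [7, -28, 112, -448, 1792]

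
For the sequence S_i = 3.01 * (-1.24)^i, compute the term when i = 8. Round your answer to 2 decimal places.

S_8 = 3.01 * (-1.24)^8 ≈ 3.01 * 5.5895 ≈ 16.82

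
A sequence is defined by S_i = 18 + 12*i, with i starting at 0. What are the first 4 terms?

This is an arithmetic sequence.
i=0: S_0 = 18 + 12*0 = 18
i=1: S_1 = 18 + 12*1 = 30
i=2: S_2 = 18 + 12*2 = 42
i=3: S_3 = 18 + 12*3 = 54
The first 4 terms are: [18, 30, 42, 54]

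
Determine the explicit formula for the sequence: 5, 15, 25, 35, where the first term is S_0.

Check differences: 15 - 5 = 10
25 - 15 = 10
Common difference d = 10.
First term a = 5.
Formula: S_i = 5 + 10*i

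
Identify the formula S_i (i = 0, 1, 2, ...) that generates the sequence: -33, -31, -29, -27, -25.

Check differences: -31 - -33 = 2
-29 - -31 = 2
Common difference d = 2.
First term a = -33.
Formula: S_i = -33 + 2*i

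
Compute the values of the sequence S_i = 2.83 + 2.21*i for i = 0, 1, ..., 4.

This is an arithmetic sequence.
i=0: S_0 = 2.83 + 2.21*0 = 2.83
i=1: S_1 = 2.83 + 2.21*1 = 5.04
i=2: S_2 = 2.83 + 2.21*2 = 7.25
i=3: S_3 = 2.83 + 2.21*3 = 9.46
i=4: S_4 = 2.83 + 2.21*4 = 11.67
The first 5 terms are: [2.83, 5.04, 7.25, 9.46, 11.67]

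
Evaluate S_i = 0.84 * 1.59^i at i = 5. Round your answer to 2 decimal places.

S_5 = 0.84 * 1.59^5 ≈ 0.84 * 10.1622 ≈ 8.54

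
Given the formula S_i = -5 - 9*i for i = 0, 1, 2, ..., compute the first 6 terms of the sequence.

This is an arithmetic sequence.
i=0: S_0 = -5 + -9*0 = -5
i=1: S_1 = -5 + -9*1 = -14
i=2: S_2 = -5 + -9*2 = -23
i=3: S_3 = -5 + -9*3 = -32
i=4: S_4 = -5 + -9*4 = -41
i=5: S_5 = -5 + -9*5 = -50
The first 6 terms are: [-5, -14, -23, -32, -41, -50]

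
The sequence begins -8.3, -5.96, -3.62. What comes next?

Differences: -5.96 - -8.3 = 2.34
This is an arithmetic sequence with common difference d = 2.34.
Next term = -3.62 + 2.34 = -1.28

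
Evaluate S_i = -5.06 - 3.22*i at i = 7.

S_7 = -5.06 + -3.22*7 = -5.06 + -22.54 = -27.6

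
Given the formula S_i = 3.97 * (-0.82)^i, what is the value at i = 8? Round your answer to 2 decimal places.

S_8 = 3.97 * (-0.82)^8 ≈ 3.97 * 0.2044 ≈ 0.81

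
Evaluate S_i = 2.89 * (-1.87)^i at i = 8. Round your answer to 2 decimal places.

S_8 = 2.89 * (-1.87)^8 ≈ 2.89 * 149.5316 ≈ 432.15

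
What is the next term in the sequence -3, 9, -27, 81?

Ratios: 9 / -3 = -3.0
This is a geometric sequence with common ratio r = -3.
Next term = 81 * -3 = -243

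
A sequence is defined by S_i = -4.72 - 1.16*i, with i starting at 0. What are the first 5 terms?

This is an arithmetic sequence.
i=0: S_0 = -4.72 + -1.16*0 = -4.72
i=1: S_1 = -4.72 + -1.16*1 = -5.88
i=2: S_2 = -4.72 + -1.16*2 = -7.04
i=3: S_3 = -4.72 + -1.16*3 = -8.2
i=4: S_4 = -4.72 + -1.16*4 = -9.36
The first 5 terms are: [-4.72, -5.88, -7.04, -8.2, -9.36]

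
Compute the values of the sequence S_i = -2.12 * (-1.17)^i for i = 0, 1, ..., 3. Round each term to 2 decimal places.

This is a geometric sequence.
i=0: S_0 = -2.12 * (-1.17)^0 = -2.12
i=1: S_1 = -2.12 * (-1.17)^1 ≈ 2.48
i=2: S_2 = -2.12 * (-1.17)^2 ≈ -2.9
i=3: S_3 = -2.12 * (-1.17)^3 ≈ 3.4
The first 4 terms are: [-2.12, 2.48, -2.9, 3.4]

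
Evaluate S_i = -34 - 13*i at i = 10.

S_10 = -34 + -13*10 = -34 + -130 = -164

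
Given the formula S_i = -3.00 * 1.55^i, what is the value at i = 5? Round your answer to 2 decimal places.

S_5 = -3.0 * 1.55^5 ≈ -3.0 * 8.9466 ≈ -26.84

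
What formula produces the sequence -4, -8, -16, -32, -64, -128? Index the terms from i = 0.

Check ratios: -8 / -4 = 2.0
Common ratio r = 2.
First term a = -4.
Formula: S_i = -4 * 2^i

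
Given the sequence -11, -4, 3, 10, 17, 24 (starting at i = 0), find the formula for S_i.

Check differences: -4 - -11 = 7
3 - -4 = 7
Common difference d = 7.
First term a = -11.
Formula: S_i = -11 + 7*i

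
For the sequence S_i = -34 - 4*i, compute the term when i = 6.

S_6 = -34 + -4*6 = -34 + -24 = -58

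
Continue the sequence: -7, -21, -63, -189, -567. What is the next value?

Ratios: -21 / -7 = 3.0
This is a geometric sequence with common ratio r = 3.
Next term = -567 * 3 = -1701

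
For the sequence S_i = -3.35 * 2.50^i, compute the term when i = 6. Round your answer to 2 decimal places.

S_6 = -3.35 * 2.5^6 ≈ -3.35 * 244.1406 ≈ -817.87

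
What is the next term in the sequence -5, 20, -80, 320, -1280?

Ratios: 20 / -5 = -4.0
This is a geometric sequence with common ratio r = -4.
Next term = -1280 * -4 = 5120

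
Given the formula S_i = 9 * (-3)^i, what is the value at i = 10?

S_10 = 9 * (-3)^10 = 9 * 59049 = 531441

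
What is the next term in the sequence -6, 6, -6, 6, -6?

Ratios: 6 / -6 = -1.0
This is a geometric sequence with common ratio r = -1.
Next term = -6 * -1 = 6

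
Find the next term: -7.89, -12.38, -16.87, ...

Differences: -12.38 - -7.89 = -4.49
This is an arithmetic sequence with common difference d = -4.49.
Next term = -16.87 + -4.49 = -21.36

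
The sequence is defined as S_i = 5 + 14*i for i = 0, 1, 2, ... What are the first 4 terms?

This is an arithmetic sequence.
i=0: S_0 = 5 + 14*0 = 5
i=1: S_1 = 5 + 14*1 = 19
i=2: S_2 = 5 + 14*2 = 33
i=3: S_3 = 5 + 14*3 = 47
The first 4 terms are: [5, 19, 33, 47]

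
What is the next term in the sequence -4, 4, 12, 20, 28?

Differences: 4 - -4 = 8
This is an arithmetic sequence with common difference d = 8.
Next term = 28 + 8 = 36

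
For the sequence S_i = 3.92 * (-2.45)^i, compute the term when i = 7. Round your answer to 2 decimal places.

S_7 = 3.92 * (-2.45)^7 ≈ 3.92 * -529.8618 ≈ -2077.06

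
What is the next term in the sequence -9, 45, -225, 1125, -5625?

Ratios: 45 / -9 = -5.0
This is a geometric sequence with common ratio r = -5.
Next term = -5625 * -5 = 28125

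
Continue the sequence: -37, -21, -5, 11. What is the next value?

Differences: -21 - -37 = 16
This is an arithmetic sequence with common difference d = 16.
Next term = 11 + 16 = 27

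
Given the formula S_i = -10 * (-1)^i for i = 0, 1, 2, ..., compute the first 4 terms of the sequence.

This is a geometric sequence.
i=0: S_0 = -10 * (-1)^0 = -10
i=1: S_1 = -10 * (-1)^1 = 10
i=2: S_2 = -10 * (-1)^2 = -10
i=3: S_3 = -10 * (-1)^3 = 10
The first 4 terms are: [-10, 10, -10, 10]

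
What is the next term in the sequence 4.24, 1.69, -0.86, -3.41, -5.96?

Differences: 1.69 - 4.24 = -2.55
This is an arithmetic sequence with common difference d = -2.55.
Next term = -5.96 + -2.55 = -8.51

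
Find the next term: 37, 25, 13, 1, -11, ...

Differences: 25 - 37 = -12
This is an arithmetic sequence with common difference d = -12.
Next term = -11 + -12 = -23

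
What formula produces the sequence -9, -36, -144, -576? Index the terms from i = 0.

Check ratios: -36 / -9 = 4.0
Common ratio r = 4.
First term a = -9.
Formula: S_i = -9 * 4^i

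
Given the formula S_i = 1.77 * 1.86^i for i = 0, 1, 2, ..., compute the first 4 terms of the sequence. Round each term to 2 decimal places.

This is a geometric sequence.
i=0: S_0 = 1.77 * 1.86^0 = 1.77
i=1: S_1 = 1.77 * 1.86^1 ≈ 3.29
i=2: S_2 = 1.77 * 1.86^2 ≈ 6.12
i=3: S_3 = 1.77 * 1.86^3 ≈ 11.39
The first 4 terms are: [1.77, 3.29, 6.12, 11.39]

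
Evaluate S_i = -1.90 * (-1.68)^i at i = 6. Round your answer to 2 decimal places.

S_6 = -1.9 * (-1.68)^6 ≈ -1.9 * 22.4831 ≈ -42.72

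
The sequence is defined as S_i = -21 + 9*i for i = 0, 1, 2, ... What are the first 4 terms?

This is an arithmetic sequence.
i=0: S_0 = -21 + 9*0 = -21
i=1: S_1 = -21 + 9*1 = -12
i=2: S_2 = -21 + 9*2 = -3
i=3: S_3 = -21 + 9*3 = 6
The first 4 terms are: [-21, -12, -3, 6]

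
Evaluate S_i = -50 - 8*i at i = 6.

S_6 = -50 + -8*6 = -50 + -48 = -98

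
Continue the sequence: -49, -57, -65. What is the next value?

Differences: -57 - -49 = -8
This is an arithmetic sequence with common difference d = -8.
Next term = -65 + -8 = -73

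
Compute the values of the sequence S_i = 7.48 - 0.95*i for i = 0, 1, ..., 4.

This is an arithmetic sequence.
i=0: S_0 = 7.48 + -0.95*0 = 7.48
i=1: S_1 = 7.48 + -0.95*1 = 6.53
i=2: S_2 = 7.48 + -0.95*2 = 5.58
i=3: S_3 = 7.48 + -0.95*3 = 4.63
i=4: S_4 = 7.48 + -0.95*4 = 3.68
The first 5 terms are: [7.48, 6.53, 5.58, 4.63, 3.68]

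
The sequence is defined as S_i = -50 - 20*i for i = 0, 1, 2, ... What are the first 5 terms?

This is an arithmetic sequence.
i=0: S_0 = -50 + -20*0 = -50
i=1: S_1 = -50 + -20*1 = -70
i=2: S_2 = -50 + -20*2 = -90
i=3: S_3 = -50 + -20*3 = -110
i=4: S_4 = -50 + -20*4 = -130
The first 5 terms are: [-50, -70, -90, -110, -130]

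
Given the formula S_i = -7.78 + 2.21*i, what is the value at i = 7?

S_7 = -7.78 + 2.21*7 = -7.78 + 15.47 = 7.69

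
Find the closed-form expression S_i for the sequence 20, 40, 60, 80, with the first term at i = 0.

Check differences: 40 - 20 = 20
60 - 40 = 20
Common difference d = 20.
First term a = 20.
Formula: S_i = 20 + 20*i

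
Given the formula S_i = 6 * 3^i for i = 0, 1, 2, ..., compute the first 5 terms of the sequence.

This is a geometric sequence.
i=0: S_0 = 6 * 3^0 = 6
i=1: S_1 = 6 * 3^1 = 18
i=2: S_2 = 6 * 3^2 = 54
i=3: S_3 = 6 * 3^3 = 162
i=4: S_4 = 6 * 3^4 = 486
The first 5 terms are: [6, 18, 54, 162, 486]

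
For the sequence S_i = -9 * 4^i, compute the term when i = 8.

S_8 = -9 * 4^8 = -9 * 65536 = -589824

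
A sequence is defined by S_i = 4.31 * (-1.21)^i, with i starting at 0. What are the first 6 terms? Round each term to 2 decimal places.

This is a geometric sequence.
i=0: S_0 = 4.31 * (-1.21)^0 = 4.31
i=1: S_1 = 4.31 * (-1.21)^1 ≈ -5.22
i=2: S_2 = 4.31 * (-1.21)^2 ≈ 6.31
i=3: S_3 = 4.31 * (-1.21)^3 ≈ -7.64
i=4: S_4 = 4.31 * (-1.21)^4 ≈ 9.24
i=5: S_5 = 4.31 * (-1.21)^5 ≈ -11.18
The first 6 terms are: [4.31, -5.22, 6.31, -7.64, 9.24, -11.18]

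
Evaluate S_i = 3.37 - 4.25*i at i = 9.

S_9 = 3.37 + -4.25*9 = 3.37 + -38.25 = -34.88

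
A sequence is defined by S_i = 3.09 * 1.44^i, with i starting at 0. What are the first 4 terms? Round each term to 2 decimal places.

This is a geometric sequence.
i=0: S_0 = 3.09 * 1.44^0 = 3.09
i=1: S_1 = 3.09 * 1.44^1 ≈ 4.45
i=2: S_2 = 3.09 * 1.44^2 ≈ 6.41
i=3: S_3 = 3.09 * 1.44^3 ≈ 9.23
The first 4 terms are: [3.09, 4.45, 6.41, 9.23]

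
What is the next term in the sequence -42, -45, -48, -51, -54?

Differences: -45 - -42 = -3
This is an arithmetic sequence with common difference d = -3.
Next term = -54 + -3 = -57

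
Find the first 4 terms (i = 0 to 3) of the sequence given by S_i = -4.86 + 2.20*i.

This is an arithmetic sequence.
i=0: S_0 = -4.86 + 2.2*0 = -4.86
i=1: S_1 = -4.86 + 2.2*1 = -2.66
i=2: S_2 = -4.86 + 2.2*2 = -0.46
i=3: S_3 = -4.86 + 2.2*3 = 1.74
The first 4 terms are: [-4.86, -2.66, -0.46, 1.74]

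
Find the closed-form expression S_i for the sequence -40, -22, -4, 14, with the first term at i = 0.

Check differences: -22 - -40 = 18
-4 - -22 = 18
Common difference d = 18.
First term a = -40.
Formula: S_i = -40 + 18*i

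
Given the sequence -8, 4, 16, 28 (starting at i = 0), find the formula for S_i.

Check differences: 4 - -8 = 12
16 - 4 = 12
Common difference d = 12.
First term a = -8.
Formula: S_i = -8 + 12*i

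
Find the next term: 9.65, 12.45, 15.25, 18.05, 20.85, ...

Differences: 12.45 - 9.65 = 2.8
This is an arithmetic sequence with common difference d = 2.8.
Next term = 20.85 + 2.8 = 23.65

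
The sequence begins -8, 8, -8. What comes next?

Ratios: 8 / -8 = -1.0
This is a geometric sequence with common ratio r = -1.
Next term = -8 * -1 = 8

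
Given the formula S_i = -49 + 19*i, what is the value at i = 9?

S_9 = -49 + 19*9 = -49 + 171 = 122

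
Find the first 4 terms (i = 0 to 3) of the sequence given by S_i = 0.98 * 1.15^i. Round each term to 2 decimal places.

This is a geometric sequence.
i=0: S_0 = 0.98 * 1.15^0 = 0.98
i=1: S_1 = 0.98 * 1.15^1 ≈ 1.13
i=2: S_2 = 0.98 * 1.15^2 ≈ 1.3
i=3: S_3 = 0.98 * 1.15^3 ≈ 1.49
The first 4 terms are: [0.98, 1.13, 1.3, 1.49]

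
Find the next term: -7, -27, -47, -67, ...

Differences: -27 - -7 = -20
This is an arithmetic sequence with common difference d = -20.
Next term = -67 + -20 = -87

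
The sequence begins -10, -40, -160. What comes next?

Ratios: -40 / -10 = 4.0
This is a geometric sequence with common ratio r = 4.
Next term = -160 * 4 = -640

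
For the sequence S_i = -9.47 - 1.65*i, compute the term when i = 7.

S_7 = -9.47 + -1.65*7 = -9.47 + -11.55 = -21.02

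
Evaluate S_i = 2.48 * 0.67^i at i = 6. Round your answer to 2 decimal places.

S_6 = 2.48 * 0.67^6 ≈ 2.48 * 0.0905 ≈ 0.22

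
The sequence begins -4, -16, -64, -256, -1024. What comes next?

Ratios: -16 / -4 = 4.0
This is a geometric sequence with common ratio r = 4.
Next term = -1024 * 4 = -4096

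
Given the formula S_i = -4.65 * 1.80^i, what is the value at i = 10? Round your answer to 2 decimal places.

S_10 = -4.65 * 1.8^10 ≈ -4.65 * 357.0467 ≈ -1660.27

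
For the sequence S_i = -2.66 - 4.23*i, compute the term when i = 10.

S_10 = -2.66 + -4.23*10 = -2.66 + -42.3 = -44.96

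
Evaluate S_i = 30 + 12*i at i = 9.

S_9 = 30 + 12*9 = 30 + 108 = 138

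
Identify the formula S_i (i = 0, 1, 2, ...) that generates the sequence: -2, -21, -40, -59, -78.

Check differences: -21 - -2 = -19
-40 - -21 = -19
Common difference d = -19.
First term a = -2.
Formula: S_i = -2 - 19*i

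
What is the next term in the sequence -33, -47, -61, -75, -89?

Differences: -47 - -33 = -14
This is an arithmetic sequence with common difference d = -14.
Next term = -89 + -14 = -103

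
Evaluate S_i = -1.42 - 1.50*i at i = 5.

S_5 = -1.42 + -1.5*5 = -1.42 + -7.5 = -8.92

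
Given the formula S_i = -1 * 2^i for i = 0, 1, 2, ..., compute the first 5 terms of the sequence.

This is a geometric sequence.
i=0: S_0 = -1 * 2^0 = -1
i=1: S_1 = -1 * 2^1 = -2
i=2: S_2 = -1 * 2^2 = -4
i=3: S_3 = -1 * 2^3 = -8
i=4: S_4 = -1 * 2^4 = -16
The first 5 terms are: [-1, -2, -4, -8, -16]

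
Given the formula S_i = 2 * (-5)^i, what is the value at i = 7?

S_7 = 2 * (-5)^7 = 2 * -78125 = -156250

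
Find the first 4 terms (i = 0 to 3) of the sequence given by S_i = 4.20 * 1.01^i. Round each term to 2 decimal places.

This is a geometric sequence.
i=0: S_0 = 4.2 * 1.01^0 = 4.2
i=1: S_1 = 4.2 * 1.01^1 ≈ 4.24
i=2: S_2 = 4.2 * 1.01^2 ≈ 4.28
i=3: S_3 = 4.2 * 1.01^3 ≈ 4.33
The first 4 terms are: [4.2, 4.24, 4.28, 4.33]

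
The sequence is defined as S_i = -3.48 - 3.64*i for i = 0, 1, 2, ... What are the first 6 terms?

This is an arithmetic sequence.
i=0: S_0 = -3.48 + -3.64*0 = -3.48
i=1: S_1 = -3.48 + -3.64*1 = -7.12
i=2: S_2 = -3.48 + -3.64*2 = -10.76
i=3: S_3 = -3.48 + -3.64*3 = -14.4
i=4: S_4 = -3.48 + -3.64*4 = -18.04
i=5: S_5 = -3.48 + -3.64*5 = -21.68
The first 6 terms are: [-3.48, -7.12, -10.76, -14.4, -18.04, -21.68]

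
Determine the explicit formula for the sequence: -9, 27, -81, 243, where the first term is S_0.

Check ratios: 27 / -9 = -3.0
Common ratio r = -3.
First term a = -9.
Formula: S_i = -9 * (-3)^i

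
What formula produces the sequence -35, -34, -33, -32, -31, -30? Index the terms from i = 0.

Check differences: -34 - -35 = 1
-33 - -34 = 1
Common difference d = 1.
First term a = -35.
Formula: S_i = -35 + 1*i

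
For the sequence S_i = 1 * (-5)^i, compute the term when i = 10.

S_10 = 1 * (-5)^10 = 1 * 9765625 = 9765625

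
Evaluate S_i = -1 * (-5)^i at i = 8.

S_8 = -1 * (-5)^8 = -1 * 390625 = -390625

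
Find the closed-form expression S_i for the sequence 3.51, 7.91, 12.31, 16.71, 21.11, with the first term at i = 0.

Check differences: 7.91 - 3.51 = 4.4
12.31 - 7.91 = 4.4
Common difference d = 4.4.
First term a = 3.51.
Formula: S_i = 3.51 + 4.40*i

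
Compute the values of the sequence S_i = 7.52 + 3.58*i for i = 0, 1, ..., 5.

This is an arithmetic sequence.
i=0: S_0 = 7.52 + 3.58*0 = 7.52
i=1: S_1 = 7.52 + 3.58*1 = 11.1
i=2: S_2 = 7.52 + 3.58*2 = 14.68
i=3: S_3 = 7.52 + 3.58*3 = 18.26
i=4: S_4 = 7.52 + 3.58*4 = 21.84
i=5: S_5 = 7.52 + 3.58*5 = 25.42
The first 6 terms are: [7.52, 11.1, 14.68, 18.26, 21.84, 25.42]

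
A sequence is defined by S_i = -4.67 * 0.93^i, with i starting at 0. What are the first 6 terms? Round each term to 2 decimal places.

This is a geometric sequence.
i=0: S_0 = -4.67 * 0.93^0 = -4.67
i=1: S_1 = -4.67 * 0.93^1 ≈ -4.34
i=2: S_2 = -4.67 * 0.93^2 ≈ -4.04
i=3: S_3 = -4.67 * 0.93^3 ≈ -3.76
i=4: S_4 = -4.67 * 0.93^4 ≈ -3.49
i=5: S_5 = -4.67 * 0.93^5 ≈ -3.25
The first 6 terms are: [-4.67, -4.34, -4.04, -3.76, -3.49, -3.25]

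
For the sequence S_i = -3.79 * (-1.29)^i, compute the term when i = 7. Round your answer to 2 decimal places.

S_7 = -3.79 * (-1.29)^7 ≈ -3.79 * -5.9447 ≈ 22.53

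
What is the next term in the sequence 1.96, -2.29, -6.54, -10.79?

Differences: -2.29 - 1.96 = -4.25
This is an arithmetic sequence with common difference d = -4.25.
Next term = -10.79 + -4.25 = -15.04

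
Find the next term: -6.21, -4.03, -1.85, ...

Differences: -4.03 - -6.21 = 2.18
This is an arithmetic sequence with common difference d = 2.18.
Next term = -1.85 + 2.18 = 0.33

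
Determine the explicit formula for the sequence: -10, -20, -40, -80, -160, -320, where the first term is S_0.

Check ratios: -20 / -10 = 2.0
Common ratio r = 2.
First term a = -10.
Formula: S_i = -10 * 2^i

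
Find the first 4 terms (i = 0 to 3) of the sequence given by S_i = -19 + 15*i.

This is an arithmetic sequence.
i=0: S_0 = -19 + 15*0 = -19
i=1: S_1 = -19 + 15*1 = -4
i=2: S_2 = -19 + 15*2 = 11
i=3: S_3 = -19 + 15*3 = 26
The first 4 terms are: [-19, -4, 11, 26]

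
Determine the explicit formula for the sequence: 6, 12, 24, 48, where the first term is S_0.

Check ratios: 12 / 6 = 2.0
Common ratio r = 2.
First term a = 6.
Formula: S_i = 6 * 2^i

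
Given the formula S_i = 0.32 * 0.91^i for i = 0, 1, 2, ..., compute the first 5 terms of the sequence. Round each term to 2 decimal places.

This is a geometric sequence.
i=0: S_0 = 0.32 * 0.91^0 = 0.32
i=1: S_1 = 0.32 * 0.91^1 ≈ 0.29
i=2: S_2 = 0.32 * 0.91^2 ≈ 0.26
i=3: S_3 = 0.32 * 0.91^3 ≈ 0.24
i=4: S_4 = 0.32 * 0.91^4 ≈ 0.22
The first 5 terms are: [0.32, 0.29, 0.26, 0.24, 0.22]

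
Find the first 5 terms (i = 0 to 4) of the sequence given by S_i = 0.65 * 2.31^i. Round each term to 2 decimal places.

This is a geometric sequence.
i=0: S_0 = 0.65 * 2.31^0 = 0.65
i=1: S_1 = 0.65 * 2.31^1 ≈ 1.5
i=2: S_2 = 0.65 * 2.31^2 ≈ 3.47
i=3: S_3 = 0.65 * 2.31^3 ≈ 8.01
i=4: S_4 = 0.65 * 2.31^4 ≈ 18.51
The first 5 terms are: [0.65, 1.5, 3.47, 8.01, 18.51]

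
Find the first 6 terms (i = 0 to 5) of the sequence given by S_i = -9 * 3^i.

This is a geometric sequence.
i=0: S_0 = -9 * 3^0 = -9
i=1: S_1 = -9 * 3^1 = -27
i=2: S_2 = -9 * 3^2 = -81
i=3: S_3 = -9 * 3^3 = -243
i=4: S_4 = -9 * 3^4 = -729
i=5: S_5 = -9 * 3^5 = -2187
The first 6 terms are: [-9, -27, -81, -243, -729, -2187]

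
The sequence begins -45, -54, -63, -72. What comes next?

Differences: -54 - -45 = -9
This is an arithmetic sequence with common difference d = -9.
Next term = -72 + -9 = -81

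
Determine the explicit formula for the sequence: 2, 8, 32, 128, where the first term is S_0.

Check ratios: 8 / 2 = 4.0
Common ratio r = 4.
First term a = 2.
Formula: S_i = 2 * 4^i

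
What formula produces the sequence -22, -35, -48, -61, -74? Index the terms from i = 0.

Check differences: -35 - -22 = -13
-48 - -35 = -13
Common difference d = -13.
First term a = -22.
Formula: S_i = -22 - 13*i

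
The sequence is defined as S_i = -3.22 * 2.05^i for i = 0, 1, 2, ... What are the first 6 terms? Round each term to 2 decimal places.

This is a geometric sequence.
i=0: S_0 = -3.22 * 2.05^0 = -3.22
i=1: S_1 = -3.22 * 2.05^1 ≈ -6.6
i=2: S_2 = -3.22 * 2.05^2 ≈ -13.53
i=3: S_3 = -3.22 * 2.05^3 ≈ -27.74
i=4: S_4 = -3.22 * 2.05^4 ≈ -56.87
i=5: S_5 = -3.22 * 2.05^5 ≈ -116.58
The first 6 terms are: [-3.22, -6.6, -13.53, -27.74, -56.87, -116.58]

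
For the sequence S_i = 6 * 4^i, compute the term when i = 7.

S_7 = 6 * 4^7 = 6 * 16384 = 98304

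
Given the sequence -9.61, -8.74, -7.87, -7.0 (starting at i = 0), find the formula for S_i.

Check differences: -8.74 - -9.61 = 0.87
-7.87 - -8.74 = 0.87
Common difference d = 0.87.
First term a = -9.61.
Formula: S_i = -9.61 + 0.87*i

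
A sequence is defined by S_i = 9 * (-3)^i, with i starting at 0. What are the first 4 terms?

This is a geometric sequence.
i=0: S_0 = 9 * (-3)^0 = 9
i=1: S_1 = 9 * (-3)^1 = -27
i=2: S_2 = 9 * (-3)^2 = 81
i=3: S_3 = 9 * (-3)^3 = -243
The first 4 terms are: [9, -27, 81, -243]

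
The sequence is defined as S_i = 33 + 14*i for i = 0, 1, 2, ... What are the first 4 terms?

This is an arithmetic sequence.
i=0: S_0 = 33 + 14*0 = 33
i=1: S_1 = 33 + 14*1 = 47
i=2: S_2 = 33 + 14*2 = 61
i=3: S_3 = 33 + 14*3 = 75
The first 4 terms are: [33, 47, 61, 75]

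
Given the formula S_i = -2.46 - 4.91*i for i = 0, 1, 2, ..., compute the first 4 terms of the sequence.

This is an arithmetic sequence.
i=0: S_0 = -2.46 + -4.91*0 = -2.46
i=1: S_1 = -2.46 + -4.91*1 = -7.37
i=2: S_2 = -2.46 + -4.91*2 = -12.28
i=3: S_3 = -2.46 + -4.91*3 = -17.19
The first 4 terms are: [-2.46, -7.37, -12.28, -17.19]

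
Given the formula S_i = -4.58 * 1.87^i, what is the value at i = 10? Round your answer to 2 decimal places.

S_10 = -4.58 * 1.87^10 ≈ -4.58 * 522.8969 ≈ -2394.87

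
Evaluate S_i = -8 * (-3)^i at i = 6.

S_6 = -8 * (-3)^6 = -8 * 729 = -5832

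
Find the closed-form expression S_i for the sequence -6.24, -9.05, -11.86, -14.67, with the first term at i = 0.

Check differences: -9.05 - -6.24 = -2.81
-11.86 - -9.05 = -2.81
Common difference d = -2.81.
First term a = -6.24.
Formula: S_i = -6.24 - 2.81*i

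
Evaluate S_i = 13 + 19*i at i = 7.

S_7 = 13 + 19*7 = 13 + 133 = 146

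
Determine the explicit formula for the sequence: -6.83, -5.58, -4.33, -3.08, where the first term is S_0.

Check differences: -5.58 - -6.83 = 1.25
-4.33 - -5.58 = 1.25
Common difference d = 1.25.
First term a = -6.83.
Formula: S_i = -6.83 + 1.25*i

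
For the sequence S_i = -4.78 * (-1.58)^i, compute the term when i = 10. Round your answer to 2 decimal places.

S_10 = -4.78 * (-1.58)^10 ≈ -4.78 * 96.9551 ≈ -463.45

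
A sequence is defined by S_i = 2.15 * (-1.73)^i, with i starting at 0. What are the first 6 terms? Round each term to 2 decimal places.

This is a geometric sequence.
i=0: S_0 = 2.15 * (-1.73)^0 = 2.15
i=1: S_1 = 2.15 * (-1.73)^1 ≈ -3.72
i=2: S_2 = 2.15 * (-1.73)^2 ≈ 6.43
i=3: S_3 = 2.15 * (-1.73)^3 ≈ -11.13
i=4: S_4 = 2.15 * (-1.73)^4 ≈ 19.26
i=5: S_5 = 2.15 * (-1.73)^5 ≈ -33.32
The first 6 terms are: [2.15, -3.72, 6.43, -11.13, 19.26, -33.32]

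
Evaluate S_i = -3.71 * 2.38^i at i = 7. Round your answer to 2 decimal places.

S_7 = -3.71 * 2.38^7 ≈ -3.71 * 432.5524 ≈ -1604.77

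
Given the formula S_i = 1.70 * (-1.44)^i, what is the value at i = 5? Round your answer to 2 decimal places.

S_5 = 1.7 * (-1.44)^5 ≈ 1.7 * -6.1917 ≈ -10.53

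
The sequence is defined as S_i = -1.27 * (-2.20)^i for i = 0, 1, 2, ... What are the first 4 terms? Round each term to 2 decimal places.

This is a geometric sequence.
i=0: S_0 = -1.27 * (-2.2)^0 = -1.27
i=1: S_1 = -1.27 * (-2.2)^1 ≈ 2.79
i=2: S_2 = -1.27 * (-2.2)^2 ≈ -6.15
i=3: S_3 = -1.27 * (-2.2)^3 ≈ 13.52
The first 4 terms are: [-1.27, 2.79, -6.15, 13.52]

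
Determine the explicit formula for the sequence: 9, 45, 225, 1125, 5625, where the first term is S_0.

Check ratios: 45 / 9 = 5.0
Common ratio r = 5.
First term a = 9.
Formula: S_i = 9 * 5^i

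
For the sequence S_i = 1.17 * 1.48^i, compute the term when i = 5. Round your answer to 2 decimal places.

S_5 = 1.17 * 1.48^5 ≈ 1.17 * 7.1008 ≈ 8.31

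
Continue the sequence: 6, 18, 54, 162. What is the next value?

Ratios: 18 / 6 = 3.0
This is a geometric sequence with common ratio r = 3.
Next term = 162 * 3 = 486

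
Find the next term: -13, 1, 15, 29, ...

Differences: 1 - -13 = 14
This is an arithmetic sequence with common difference d = 14.
Next term = 29 + 14 = 43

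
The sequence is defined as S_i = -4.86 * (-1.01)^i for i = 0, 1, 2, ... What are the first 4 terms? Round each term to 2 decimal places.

This is a geometric sequence.
i=0: S_0 = -4.86 * (-1.01)^0 = -4.86
i=1: S_1 = -4.86 * (-1.01)^1 ≈ 4.91
i=2: S_2 = -4.86 * (-1.01)^2 ≈ -4.96
i=3: S_3 = -4.86 * (-1.01)^3 ≈ 5.01
The first 4 terms are: [-4.86, 4.91, -4.96, 5.01]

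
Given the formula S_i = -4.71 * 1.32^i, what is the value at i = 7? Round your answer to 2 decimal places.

S_7 = -4.71 * 1.32^7 ≈ -4.71 * 6.9826 ≈ -32.89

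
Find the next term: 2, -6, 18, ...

Ratios: -6 / 2 = -3.0
This is a geometric sequence with common ratio r = -3.
Next term = 18 * -3 = -54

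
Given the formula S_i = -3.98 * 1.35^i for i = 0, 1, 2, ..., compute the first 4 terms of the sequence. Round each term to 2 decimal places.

This is a geometric sequence.
i=0: S_0 = -3.98 * 1.35^0 = -3.98
i=1: S_1 = -3.98 * 1.35^1 ≈ -5.37
i=2: S_2 = -3.98 * 1.35^2 ≈ -7.25
i=3: S_3 = -3.98 * 1.35^3 ≈ -9.79
The first 4 terms are: [-3.98, -5.37, -7.25, -9.79]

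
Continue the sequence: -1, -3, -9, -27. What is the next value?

Ratios: -3 / -1 = 3.0
This is a geometric sequence with common ratio r = 3.
Next term = -27 * 3 = -81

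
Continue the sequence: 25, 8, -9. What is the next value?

Differences: 8 - 25 = -17
This is an arithmetic sequence with common difference d = -17.
Next term = -9 + -17 = -26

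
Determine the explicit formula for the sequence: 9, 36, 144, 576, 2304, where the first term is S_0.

Check ratios: 36 / 9 = 4.0
Common ratio r = 4.
First term a = 9.
Formula: S_i = 9 * 4^i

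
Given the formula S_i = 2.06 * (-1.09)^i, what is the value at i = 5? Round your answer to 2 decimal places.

S_5 = 2.06 * (-1.09)^5 ≈ 2.06 * -1.5386 ≈ -3.17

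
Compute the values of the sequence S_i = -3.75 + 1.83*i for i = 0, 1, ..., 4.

This is an arithmetic sequence.
i=0: S_0 = -3.75 + 1.83*0 = -3.75
i=1: S_1 = -3.75 + 1.83*1 = -1.92
i=2: S_2 = -3.75 + 1.83*2 = -0.09
i=3: S_3 = -3.75 + 1.83*3 = 1.74
i=4: S_4 = -3.75 + 1.83*4 = 3.57
The first 5 terms are: [-3.75, -1.92, -0.09, 1.74, 3.57]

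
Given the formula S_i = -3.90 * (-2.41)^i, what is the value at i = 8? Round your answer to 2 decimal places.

S_8 = -3.9 * (-2.41)^8 ≈ -3.9 * 1137.9845 ≈ -4438.14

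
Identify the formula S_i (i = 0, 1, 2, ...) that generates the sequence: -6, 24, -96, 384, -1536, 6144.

Check ratios: 24 / -6 = -4.0
Common ratio r = -4.
First term a = -6.
Formula: S_i = -6 * (-4)^i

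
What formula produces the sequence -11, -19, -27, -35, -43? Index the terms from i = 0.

Check differences: -19 - -11 = -8
-27 - -19 = -8
Common difference d = -8.
First term a = -11.
Formula: S_i = -11 - 8*i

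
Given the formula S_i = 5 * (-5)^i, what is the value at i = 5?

S_5 = 5 * (-5)^5 = 5 * -3125 = -15625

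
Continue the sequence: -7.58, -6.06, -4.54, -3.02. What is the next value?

Differences: -6.06 - -7.58 = 1.52
This is an arithmetic sequence with common difference d = 1.52.
Next term = -3.02 + 1.52 = -1.5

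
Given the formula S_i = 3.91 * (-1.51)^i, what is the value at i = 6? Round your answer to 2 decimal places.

S_6 = 3.91 * (-1.51)^6 ≈ 3.91 * 11.8539 ≈ 46.35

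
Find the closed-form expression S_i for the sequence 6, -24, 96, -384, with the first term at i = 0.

Check ratios: -24 / 6 = -4.0
Common ratio r = -4.
First term a = 6.
Formula: S_i = 6 * (-4)^i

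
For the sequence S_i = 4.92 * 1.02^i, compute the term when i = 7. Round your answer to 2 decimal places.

S_7 = 4.92 * 1.02^7 ≈ 4.92 * 1.1487 ≈ 5.65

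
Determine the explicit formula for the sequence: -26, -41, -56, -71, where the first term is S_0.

Check differences: -41 - -26 = -15
-56 - -41 = -15
Common difference d = -15.
First term a = -26.
Formula: S_i = -26 - 15*i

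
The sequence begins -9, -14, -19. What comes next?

Differences: -14 - -9 = -5
This is an arithmetic sequence with common difference d = -5.
Next term = -19 + -5 = -24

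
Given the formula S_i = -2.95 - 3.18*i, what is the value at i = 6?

S_6 = -2.95 + -3.18*6 = -2.95 + -19.08 = -22.03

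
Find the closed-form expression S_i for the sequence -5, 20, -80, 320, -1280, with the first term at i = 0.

Check ratios: 20 / -5 = -4.0
Common ratio r = -4.
First term a = -5.
Formula: S_i = -5 * (-4)^i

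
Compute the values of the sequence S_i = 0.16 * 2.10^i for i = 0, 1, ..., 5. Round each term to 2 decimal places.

This is a geometric sequence.
i=0: S_0 = 0.16 * 2.1^0 = 0.16
i=1: S_1 = 0.16 * 2.1^1 ≈ 0.34
i=2: S_2 = 0.16 * 2.1^2 ≈ 0.71
i=3: S_3 = 0.16 * 2.1^3 ≈ 1.48
i=4: S_4 = 0.16 * 2.1^4 ≈ 3.11
i=5: S_5 = 0.16 * 2.1^5 ≈ 6.53
The first 6 terms are: [0.16, 0.34, 0.71, 1.48, 3.11, 6.53]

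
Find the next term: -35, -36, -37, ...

Differences: -36 - -35 = -1
This is an arithmetic sequence with common difference d = -1.
Next term = -37 + -1 = -38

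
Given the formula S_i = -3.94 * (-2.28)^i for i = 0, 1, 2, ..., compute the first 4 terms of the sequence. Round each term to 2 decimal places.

This is a geometric sequence.
i=0: S_0 = -3.94 * (-2.28)^0 = -3.94
i=1: S_1 = -3.94 * (-2.28)^1 ≈ 8.98
i=2: S_2 = -3.94 * (-2.28)^2 ≈ -20.48
i=3: S_3 = -3.94 * (-2.28)^3 ≈ 46.7
The first 4 terms are: [-3.94, 8.98, -20.48, 46.7]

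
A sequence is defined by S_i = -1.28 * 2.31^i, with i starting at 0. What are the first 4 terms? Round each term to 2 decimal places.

This is a geometric sequence.
i=0: S_0 = -1.28 * 2.31^0 = -1.28
i=1: S_1 = -1.28 * 2.31^1 ≈ -2.96
i=2: S_2 = -1.28 * 2.31^2 ≈ -6.83
i=3: S_3 = -1.28 * 2.31^3 ≈ -15.78
The first 4 terms are: [-1.28, -2.96, -6.83, -15.78]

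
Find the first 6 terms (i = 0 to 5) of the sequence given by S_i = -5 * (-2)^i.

This is a geometric sequence.
i=0: S_0 = -5 * (-2)^0 = -5
i=1: S_1 = -5 * (-2)^1 = 10
i=2: S_2 = -5 * (-2)^2 = -20
i=3: S_3 = -5 * (-2)^3 = 40
i=4: S_4 = -5 * (-2)^4 = -80
i=5: S_5 = -5 * (-2)^5 = 160
The first 6 terms are: [-5, 10, -20, 40, -80, 160]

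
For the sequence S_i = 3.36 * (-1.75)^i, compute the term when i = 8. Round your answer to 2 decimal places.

S_8 = 3.36 * (-1.75)^8 ≈ 3.36 * 87.9639 ≈ 295.56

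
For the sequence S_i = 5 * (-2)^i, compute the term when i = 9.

S_9 = 5 * (-2)^9 = 5 * -512 = -2560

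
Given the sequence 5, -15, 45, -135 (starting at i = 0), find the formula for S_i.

Check ratios: -15 / 5 = -3.0
Common ratio r = -3.
First term a = 5.
Formula: S_i = 5 * (-3)^i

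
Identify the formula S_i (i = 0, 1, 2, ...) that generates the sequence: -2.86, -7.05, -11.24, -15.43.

Check differences: -7.05 - -2.86 = -4.19
-11.24 - -7.05 = -4.19
Common difference d = -4.19.
First term a = -2.86.
Formula: S_i = -2.86 - 4.19*i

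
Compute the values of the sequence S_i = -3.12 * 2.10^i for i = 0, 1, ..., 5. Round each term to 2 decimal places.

This is a geometric sequence.
i=0: S_0 = -3.12 * 2.1^0 = -3.12
i=1: S_1 = -3.12 * 2.1^1 ≈ -6.55
i=2: S_2 = -3.12 * 2.1^2 ≈ -13.76
i=3: S_3 = -3.12 * 2.1^3 ≈ -28.89
i=4: S_4 = -3.12 * 2.1^4 ≈ -60.68
i=5: S_5 = -3.12 * 2.1^5 ≈ -127.42
The first 6 terms are: [-3.12, -6.55, -13.76, -28.89, -60.68, -127.42]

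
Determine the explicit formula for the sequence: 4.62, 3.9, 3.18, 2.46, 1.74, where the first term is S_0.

Check differences: 3.9 - 4.62 = -0.72
3.18 - 3.9 = -0.72
Common difference d = -0.72.
First term a = 4.62.
Formula: S_i = 4.62 - 0.72*i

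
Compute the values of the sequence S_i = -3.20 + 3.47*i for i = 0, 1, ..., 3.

This is an arithmetic sequence.
i=0: S_0 = -3.2 + 3.47*0 = -3.2
i=1: S_1 = -3.2 + 3.47*1 = 0.27
i=2: S_2 = -3.2 + 3.47*2 = 3.74
i=3: S_3 = -3.2 + 3.47*3 = 7.21
The first 4 terms are: [-3.2, 0.27, 3.74, 7.21]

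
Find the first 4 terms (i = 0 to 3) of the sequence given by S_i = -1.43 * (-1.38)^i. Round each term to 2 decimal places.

This is a geometric sequence.
i=0: S_0 = -1.43 * (-1.38)^0 = -1.43
i=1: S_1 = -1.43 * (-1.38)^1 ≈ 1.97
i=2: S_2 = -1.43 * (-1.38)^2 ≈ -2.72
i=3: S_3 = -1.43 * (-1.38)^3 ≈ 3.76
The first 4 terms are: [-1.43, 1.97, -2.72, 3.76]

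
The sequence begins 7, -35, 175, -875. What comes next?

Ratios: -35 / 7 = -5.0
This is a geometric sequence with common ratio r = -5.
Next term = -875 * -5 = 4375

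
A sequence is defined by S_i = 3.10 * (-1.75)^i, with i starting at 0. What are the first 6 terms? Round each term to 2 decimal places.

This is a geometric sequence.
i=0: S_0 = 3.1 * (-1.75)^0 = 3.1
i=1: S_1 = 3.1 * (-1.75)^1 ≈ -5.43
i=2: S_2 = 3.1 * (-1.75)^2 ≈ 9.49
i=3: S_3 = 3.1 * (-1.75)^3 ≈ -16.61
i=4: S_4 = 3.1 * (-1.75)^4 ≈ 29.07
i=5: S_5 = 3.1 * (-1.75)^5 ≈ -50.88
The first 6 terms are: [3.1, -5.43, 9.49, -16.61, 29.07, -50.88]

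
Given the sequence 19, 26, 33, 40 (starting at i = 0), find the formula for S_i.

Check differences: 26 - 19 = 7
33 - 26 = 7
Common difference d = 7.
First term a = 19.
Formula: S_i = 19 + 7*i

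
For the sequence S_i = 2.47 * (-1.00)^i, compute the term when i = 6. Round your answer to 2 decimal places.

S_6 = 2.47 * (-1.0)^6 = 2.47 * 1 = 2.47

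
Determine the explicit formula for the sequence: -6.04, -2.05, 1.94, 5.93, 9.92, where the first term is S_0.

Check differences: -2.05 - -6.04 = 3.99
1.94 - -2.05 = 3.99
Common difference d = 3.99.
First term a = -6.04.
Formula: S_i = -6.04 + 3.99*i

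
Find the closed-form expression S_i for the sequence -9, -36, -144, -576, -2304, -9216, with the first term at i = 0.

Check ratios: -36 / -9 = 4.0
Common ratio r = 4.
First term a = -9.
Formula: S_i = -9 * 4^i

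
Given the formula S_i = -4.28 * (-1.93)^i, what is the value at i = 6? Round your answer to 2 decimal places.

S_6 = -4.28 * (-1.93)^6 ≈ -4.28 * 51.6825 ≈ -221.2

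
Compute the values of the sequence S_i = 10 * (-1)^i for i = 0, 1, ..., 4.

This is a geometric sequence.
i=0: S_0 = 10 * (-1)^0 = 10
i=1: S_1 = 10 * (-1)^1 = -10
i=2: S_2 = 10 * (-1)^2 = 10
i=3: S_3 = 10 * (-1)^3 = -10
i=4: S_4 = 10 * (-1)^4 = 10
The first 5 terms are: [10, -10, 10, -10, 10]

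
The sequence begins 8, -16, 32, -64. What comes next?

Ratios: -16 / 8 = -2.0
This is a geometric sequence with common ratio r = -2.
Next term = -64 * -2 = 128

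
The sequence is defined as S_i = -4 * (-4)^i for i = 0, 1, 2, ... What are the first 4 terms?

This is a geometric sequence.
i=0: S_0 = -4 * (-4)^0 = -4
i=1: S_1 = -4 * (-4)^1 = 16
i=2: S_2 = -4 * (-4)^2 = -64
i=3: S_3 = -4 * (-4)^3 = 256
The first 4 terms are: [-4, 16, -64, 256]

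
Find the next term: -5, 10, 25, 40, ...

Differences: 10 - -5 = 15
This is an arithmetic sequence with common difference d = 15.
Next term = 40 + 15 = 55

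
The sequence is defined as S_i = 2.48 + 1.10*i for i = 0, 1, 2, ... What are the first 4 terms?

This is an arithmetic sequence.
i=0: S_0 = 2.48 + 1.1*0 = 2.48
i=1: S_1 = 2.48 + 1.1*1 = 3.58
i=2: S_2 = 2.48 + 1.1*2 = 4.68
i=3: S_3 = 2.48 + 1.1*3 = 5.78
The first 4 terms are: [2.48, 3.58, 4.68, 5.78]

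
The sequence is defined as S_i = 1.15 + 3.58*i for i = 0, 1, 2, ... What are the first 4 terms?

This is an arithmetic sequence.
i=0: S_0 = 1.15 + 3.58*0 = 1.15
i=1: S_1 = 1.15 + 3.58*1 = 4.73
i=2: S_2 = 1.15 + 3.58*2 = 8.31
i=3: S_3 = 1.15 + 3.58*3 = 11.89
The first 4 terms are: [1.15, 4.73, 8.31, 11.89]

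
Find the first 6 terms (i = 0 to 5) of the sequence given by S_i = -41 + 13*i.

This is an arithmetic sequence.
i=0: S_0 = -41 + 13*0 = -41
i=1: S_1 = -41 + 13*1 = -28
i=2: S_2 = -41 + 13*2 = -15
i=3: S_3 = -41 + 13*3 = -2
i=4: S_4 = -41 + 13*4 = 11
i=5: S_5 = -41 + 13*5 = 24
The first 6 terms are: [-41, -28, -15, -2, 11, 24]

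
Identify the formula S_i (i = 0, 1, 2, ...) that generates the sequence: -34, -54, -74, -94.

Check differences: -54 - -34 = -20
-74 - -54 = -20
Common difference d = -20.
First term a = -34.
Formula: S_i = -34 - 20*i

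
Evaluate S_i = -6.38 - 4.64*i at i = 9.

S_9 = -6.38 + -4.64*9 = -6.38 + -41.76 = -48.14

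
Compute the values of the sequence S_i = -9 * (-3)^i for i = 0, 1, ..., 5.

This is a geometric sequence.
i=0: S_0 = -9 * (-3)^0 = -9
i=1: S_1 = -9 * (-3)^1 = 27
i=2: S_2 = -9 * (-3)^2 = -81
i=3: S_3 = -9 * (-3)^3 = 243
i=4: S_4 = -9 * (-3)^4 = -729
i=5: S_5 = -9 * (-3)^5 = 2187
The first 6 terms are: [-9, 27, -81, 243, -729, 2187]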